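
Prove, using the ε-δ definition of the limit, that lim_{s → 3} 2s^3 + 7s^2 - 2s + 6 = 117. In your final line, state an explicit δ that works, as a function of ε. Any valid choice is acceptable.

δ = min(2, ε/152)

Let ε > 0 be given. We want δ > 0 such that 0 < |s − 3| < δ implies |(2s^3 + 7s^2 - 2s + 6) − 117| < ε.
(2s^3 + 7s^2 - 2s + 6) − 117 = 2s^3 + 7s^2 - 2s - 111 = (s − 3)(2s^2 + 13s + 37).
So |(2s^3 + 7s^2 - 2s + 6) − 117| = |s − 3|·|2s^2 + 13s + 37|.
Require δ ≤ 2. Then |s − 3| < 2 gives |s| < 5, and by the triangle inequality |2s^2 + 13s + 37| ≤ 2·5^2 + 13·5 + 37 = 152.
Hence |(2s^3 + 7s^2 - 2s + 6) − 117| ≤ 152|s − 3| < ε provided |s − 3| < ε/152.
Choosing δ = min(2, ε/152) ensures both conditions, hence |(2s^3 + 7s^2 - 2s + 6) − 117| < ε.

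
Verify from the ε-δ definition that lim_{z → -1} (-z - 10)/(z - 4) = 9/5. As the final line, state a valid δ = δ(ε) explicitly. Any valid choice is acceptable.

δ = min(5/2, (25/28)ε)

Let ε > 0. We want δ > 0 with 0 < |z + 1| < δ ⇒ |(-z - 10)/(z - 4) − (9/5)| < ε.
Combining over a common denominator, (-z - 10)/(z - 4) − (9/5) = [(-z - 10)·(-5) − (-9)·(z - 4)] / [(-5)·(z - 4)] = 14(z + 1) / ((-5)(z - 4)).
So |(-z - 10)/(z - 4) − (9/5)| = 14|z + 1| / (5·|z − 4|).
Require δ ≤ 5/2, so |z − 4| ≥ |-5| − |z + 1| > 5 − 5/2 = 5/2.
Hence |(-z - 10)/(z - 4) − (9/5)| < 14|z + 1|/(5·(5/2)) = (28/25)|z + 1|, which is < ε once |z + 1| < (25/28)ε.
Take δ = min(5/2, (25/28)ε). Then 0 < |z + 1| < δ forces both bounds, so |(-z - 10)/(z - 4) − (9/5)| < ε.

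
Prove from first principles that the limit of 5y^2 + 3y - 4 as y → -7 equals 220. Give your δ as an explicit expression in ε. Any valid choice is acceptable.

Fix ε > 0. We want δ > 0 such that 0 < |y + 7| < δ implies |(5y^2 + 3y - 4) − 220| < ε.
(5y^2 + 3y - 4) − 220 = 5y^2 + 3y - 224 = (y + 7)(5y - 32).
So |(5y^2 + 3y - 4) − 220| = |y + 7|·|5y - 32|.
Require δ ≤ 1. Then |y + 7| < 1 gives |y| < 8, and by the triangle inequality |5y - 32| ≤ 5·8 + 32 = 72.
Hence |(5y^2 + 3y - 4) − 220| ≤ 72|y + 7| < ε provided |y + 7| < ε/72.
Take δ = min(1, ε/72). Then 0 < |y + 7| < δ gives both |y + 7| < 1 and |y + 7| < ε/72, so |(5y^2 + 3y - 4) − 220| < ε.

δ = min(1, ε/72)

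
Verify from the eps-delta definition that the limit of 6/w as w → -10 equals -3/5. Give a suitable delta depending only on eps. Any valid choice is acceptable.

Let eps > 0. We seek delta > 0 such that 0 < |w + 10| < delta implies |6/w + 3/5| < eps.
|6/w + 3/5| = 6·|-10 − w|/(10·|w|) = 6|w + 10|/(10|w|).
Require delta ≤ 5 so that |w| > 10 − 5 = 5, hence 10|w| > 50.
Then |6/w + 3/5| < 6|w + 10|/50, which is < eps when |w + 10| < (25/3)eps.
Take delta = min(5, (25/3)eps). Then 0 < |w + 10| < delta gives both |w + 10| < 5 and |w + 10| < (25/3)eps, so |6/w + 3/5| < eps.

delta = min(5, (25/3)eps)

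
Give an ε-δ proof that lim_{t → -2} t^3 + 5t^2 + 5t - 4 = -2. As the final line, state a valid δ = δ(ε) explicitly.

δ = min(2, ε/29)

Let ε > 0. We want δ > 0 such that 0 < |t + 2| < δ implies |(t^3 + 5t^2 + 5t - 4) + 2| < ε.
(t^3 + 5t^2 + 5t - 4) + 2 = t^3 + 5t^2 + 5t - 2 = (t + 2)(t^2 + 3t - 1).
So |(t^3 + 5t^2 + 5t - 4) + 2| = |t + 2|·|t^2 + 3t - 1|.
Assume first that |t + 2| < 2, so |t| < 4. Then |t^2 + 3t - 1| ≤ 4^2 + 3·4 + 1 = 29.
Hence |(t^3 + 5t^2 + 5t - 4) + 2| ≤ 29|t + 2| < ε provided |t + 2| < ε/29.
Choosing δ = min(2, ε/29) ensures both conditions, hence |(t^3 + 5t^2 + 5t - 4) + 2| < ε.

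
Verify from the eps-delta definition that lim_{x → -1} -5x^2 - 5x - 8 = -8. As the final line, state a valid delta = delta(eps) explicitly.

Let eps > 0 be given. We want delta > 0 such that 0 < |x + 1| < delta implies |(-5x^2 - 5x - 8) + 8| < eps.
(-5x^2 - 5x - 8) + 8 = -5x^2 - 5x = (x + 1)(-5x).
So |(-5x^2 - 5x - 8) + 8| = |x + 1|·|-5x|.
Assume first that |x + 1| < 2, so |x| < 3. Then |-5x| ≤ 5·3 = 15.
Hence |(-5x^2 - 5x - 8) + 8| ≤ 15|x + 1| < eps provided |x + 1| < eps/15.
Choosing delta = min(2, eps/15) ensures both conditions, hence |(-5x^2 - 5x - 8) + 8| < eps.

delta = min(2, eps/15)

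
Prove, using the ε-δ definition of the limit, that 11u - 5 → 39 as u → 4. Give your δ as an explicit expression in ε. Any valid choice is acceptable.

δ = ε/11

Let ε > 0 be given. We need δ > 0 so that 0 < |u − 4| < δ implies |(11u - 5) − 39| < ε.
|(11u - 5) − 39| = |11u - 44| = 11|u − 4|.
Thus it suffices that |u − 4| < ε/11.
Take δ = ε/11. If 0 < |u − 4| < δ then |(11u - 5) − 39| = 11|u − 4| < 11·(ε/11) = ε.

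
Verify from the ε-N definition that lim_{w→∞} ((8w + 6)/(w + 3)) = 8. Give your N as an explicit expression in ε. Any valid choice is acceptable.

N = 18/ε

Fix ε > 0. We seek N > 0 such that w > N implies |(8w + 6)/(w + 3) − 8| < ε.
(8w + 6)/(w + 3) − 8 = ((8w + 6) − 8(w + 3)) / ((w + 3)) = -18/((w + 3)).
For w > 0 we have w + 3 > w, so |(8w + 6)/(w + 3) − 8| = 18/((w + 3)) < 18/(w) = 18/w.
Thus |(8w + 6)/(w + 3) − 8| < ε whenever w > 18/ε.
Take N = 18/ε. If w > N then |(8w + 6)/(w + 3) − 8| < 18/w < ε.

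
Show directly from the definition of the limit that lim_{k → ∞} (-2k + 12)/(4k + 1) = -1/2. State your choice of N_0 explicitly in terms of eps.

N_0 = (25/8)/eps

Let eps > 0 be given. For k ≥ 1, |(-2k + 12)/(4k + 1) + 1/2| = |50|/(4(4k + 1)) = 50/(4(4k + 1)).
Since 4k + 1 ≥ 4k for k ≥ 1, this is ≤ 50/(4·4k) = (25/8)/k.
So |(-2k + 12)/(4k + 1) + 1/2| < eps whenever k > (25/8)/eps.
Take N_0 = (25/8)/eps. If k > N_0 then |(-2k + 12)/(4k + 1) + 1/2| ≤ (25/8)/k < eps.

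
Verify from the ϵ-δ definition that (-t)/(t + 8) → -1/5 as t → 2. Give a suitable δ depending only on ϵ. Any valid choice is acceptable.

Let ϵ > 0 be given. We want δ > 0 with 0 < |t − 2| < δ ⇒ |(-t)/(t + 8) + 1/5| < ϵ.
Combining over a common denominator, (-t)/(t + 8) + 1/5 = [(-t)·10 − (-2)·(t + 8)] / [10·(t + 8)] = -8(t − 2) / (10(t + 8)).
So |(-t)/(t + 8) + 1/5| = 8|t − 2| / (10·|t + 8|).
Require δ ≤ 5, so |t + 8| ≥ |10| − |t − 2| > 10 − 5 = 5.
Hence |(-t)/(t + 8) + 1/5| < 8|t − 2|/(10·5) = (4/25)|t − 2|, which is < ϵ once |t − 2| < (25/4)ϵ.
Take δ = min(5, (25/4)ϵ). Then 0 < |t − 2| < δ forces both bounds, so |(-t)/(t + 8) + 1/5| < ϵ.

δ = min(5, (25/4)ϵ)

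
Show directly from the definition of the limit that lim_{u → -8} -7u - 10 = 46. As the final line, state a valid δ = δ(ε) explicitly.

δ = ε/7

Let ε > 0. We need δ > 0 so that 0 < |u + 8| < δ implies |(-7u - 10) − 46| < ε.
Since (-7u - 10) − 46 = -7(u + 8), we have |(-7u - 10) − 46| = 7|u + 8|.
Thus it suffices that |u + 8| < ε/7.
Choosing δ = ε/7 gives |(-7u - 10) − 46| = 7|u + 8| < ε whenever |u + 8| < δ.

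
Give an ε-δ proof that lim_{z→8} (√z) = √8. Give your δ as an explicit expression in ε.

δ = min(8, √8·ε)

Let ε > 0 be given. We want δ > 0 such that 0 < |z − 8| < δ implies |√z − √8| < ε.
Rationalise: √z − √8 = (z − 8)/(√z + √8), so |√z − √8| = |z − 8|/(√z + √8).
Restrict δ ≤ 8 so that |z − 8| < 8 forces z > 0, and then √z + √8 > √8.
Hence |√z − √8| < |z − 8|/√8, which is < ε once |z − 8| < √8·ε.
Take δ = min(8, √8·ε). If 0 < |z − 8| < δ then z > 0 and |√z − √8| < |z − 8|/√8 < ε.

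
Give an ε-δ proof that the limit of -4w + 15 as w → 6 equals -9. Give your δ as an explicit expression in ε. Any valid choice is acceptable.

δ = ε/4

Let ε > 0. We need δ > 0 so that 0 < |w − 6| < δ implies |(-4w + 15) + 9| < ε.
Since (-4w + 15) + 9 = -4(w − 6), we have |(-4w + 15) + 9| = 4|w − 6|.
So 4|w − 6| < ε exactly when |w − 6| < ε/4.
Choosing δ = ε/4 gives |(-4w + 15) + 9| = 4|w − 6| < ε whenever |w − 6| < δ.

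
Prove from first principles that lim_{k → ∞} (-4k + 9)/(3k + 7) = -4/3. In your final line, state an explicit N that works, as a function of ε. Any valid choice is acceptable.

N = (55/9)/ε

Fix ε > 0. For k ≥ 1, |(-4k + 9)/(3k + 7) + 4/3| = |55|/(3(3k + 7)) = 55/(3(3k + 7)).
Since 3k + 7 ≥ 3k for k ≥ 1, this is ≤ 55/(3·3k) = (55/9)/k.
So |(-4k + 9)/(3k + 7) + 4/3| < ε whenever k > (55/9)/ε.
Take N = (55/9)/ε. If k > N then |(-4k + 9)/(3k + 7) + 4/3| ≤ (55/9)/k < ε.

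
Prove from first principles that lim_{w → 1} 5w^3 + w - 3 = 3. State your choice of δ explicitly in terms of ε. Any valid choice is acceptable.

δ = min(1, ε/36)

Fix ε > 0. We want δ > 0 such that 0 < |w − 1| < δ implies |(5w^3 + w - 3) − 3| < ε.
(5w^3 + w - 3) − 3 = 5w^3 + w - 6 = (w − 1)(5w^2 + 5w + 6).
So |(5w^3 + w - 3) − 3| = |w − 1|·|5w^2 + 5w + 6|.
Require δ ≤ 1. Then |w − 1| < 1 gives |w| < 2, and by the triangle inequality |5w^2 + 5w + 6| ≤ 5·2^2 + 5·2 + 6 = 36.
Hence |(5w^3 + w - 3) − 3| ≤ 36|w − 1| < ε provided |w − 1| < ε/36.
Choosing δ = min(1, ε/36) ensures both conditions, hence |(5w^3 + w - 3) − 3| < ε.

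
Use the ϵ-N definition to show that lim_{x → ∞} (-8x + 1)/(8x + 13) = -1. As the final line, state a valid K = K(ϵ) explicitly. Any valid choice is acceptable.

Let ϵ > 0. We seek K > 0 such that x > K implies |(-8x + 1)/(8x + 13) + 1| < ϵ.
(-8x + 1)/(8x + 13) + 1 = (8(-8x + 1) − (-8)(8x + 13)) / (8(8x + 13)) = 112/(8(8x + 13)).
For x > 0 we have 8x + 13 > 8x, so |(-8x + 1)/(8x + 13) + 1| = 112/(8(8x + 13)) < 112/(8·8x) = (7/4)/x.
Thus |(-8x + 1)/(8x + 13) + 1| < ϵ whenever x > (7/4)/ϵ.
Take K = (7/4)/ϵ. If x > K then |(-8x + 1)/(8x + 13) + 1| < (7/4)/x < ϵ.

K = (7/4)/ϵ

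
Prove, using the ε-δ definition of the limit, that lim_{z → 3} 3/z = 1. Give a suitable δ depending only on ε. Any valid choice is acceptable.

δ = min(3/2, (3/2)ε)

Fix ε > 0. We seek δ > 0 such that 0 < |z − 3| < δ implies |3/z − 1| < ε.
|3/z − 1| = 3·|3 − z|/(3·|z|) = 3|z − 3|/(3|z|).
Restrict δ ≤ 3/2. Then |z − 3| < 3/2 gives |z| > 3/2, so 3|z| > 9/2.
Then |3/z − 1| < 3|z − 3|/(9/2), which is < ε when |z − 3| < (3/2)ε.
Take δ = min(3/2, (3/2)ε). Then 0 < |z − 3| < δ gives both |z − 3| < 3/2 and |z − 3| < (3/2)ε, so |3/z − 1| < ε.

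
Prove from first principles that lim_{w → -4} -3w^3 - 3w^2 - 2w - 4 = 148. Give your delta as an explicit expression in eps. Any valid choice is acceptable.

delta = min(2, eps/200)

Fix eps > 0. We want delta > 0 such that 0 < |w + 4| < delta implies |(-3w^3 - 3w^2 - 2w - 4) − 148| < eps.
(-3w^3 - 3w^2 - 2w - 4) − 148 = -3w^3 - 3w^2 - 2w - 152 = (w + 4)(-3w^2 + 9w - 38).
So |(-3w^3 - 3w^2 - 2w - 4) − 148| = |w + 4|·|-3w^2 + 9w - 38|.
Assume first that |w + 4| < 2, so |w| < 6. Then |-3w^2 + 9w - 38| ≤ 3·6^2 + 9·6 + 38 = 200.
Hence |(-3w^3 - 3w^2 - 2w - 4) − 148| ≤ 200|w + 4| < eps provided |w + 4| < eps/200.
Take delta = min(2, eps/200). Then 0 < |w + 4| < delta gives both |w + 4| < 2 and |w + 4| < eps/200, so |(-3w^3 - 3w^2 - 2w - 4) − 148| < eps.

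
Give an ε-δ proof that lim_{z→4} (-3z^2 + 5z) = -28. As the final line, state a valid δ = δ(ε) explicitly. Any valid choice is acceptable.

Fix ε > 0. We want δ > 0 such that 0 < |z − 4| < δ implies |(-3z^2 + 5z) + 28| < ε.
(-3z^2 + 5z) + 28 = -3z^2 + 5z + 28 = (z − 4)(-3z - 7).
So |(-3z^2 + 5z) + 28| = |z − 4|·|-3z - 7|.
Require δ ≤ 1. Then |z − 4| < 1 gives |z| < 5, and by the triangle inequality |-3z - 7| ≤ 3·5 + 7 = 22.
Hence |(-3z^2 + 5z) + 28| ≤ 22|z − 4| < ε provided |z − 4| < ε/22.
Choosing δ = min(1, ε/22) ensures both conditions, hence |(-3z^2 + 5z) + 28| < ε.

δ = min(1, ε/22)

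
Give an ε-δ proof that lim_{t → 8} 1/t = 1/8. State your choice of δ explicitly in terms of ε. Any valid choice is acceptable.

Let ε > 0. We seek δ > 0 such that 0 < |t − 8| < δ implies |1/t − (1/8)| < ε.
|1/t − (1/8)| = |8 − t|/(8·|t|) = |t − 8|/(8|t|).
Require δ ≤ 4 so that |t| > 8 − 4 = 4, hence 8|t| > 32.
Then |1/t − (1/8)| < |t − 8|/32, which is < ε when |t − 8| < 32ε.
Take δ = min(4, 32ε). Then 0 < |t − 8| < δ gives both |t − 8| < 4 and |t − 8| < 32ε, so |1/t − (1/8)| < ε.

δ = min(4, 32ε)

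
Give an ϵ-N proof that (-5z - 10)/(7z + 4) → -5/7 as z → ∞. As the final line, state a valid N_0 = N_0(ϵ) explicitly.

N_0 = (50/49)/ϵ

Suppose ϵ > 0. We seek N_0 > 0 such that z > N_0 implies |(-5z - 10)/(7z + 4) + 5/7| < ϵ.
(-5z - 10)/(7z + 4) + 5/7 = (7(-5z - 10) − (-5)(7z + 4)) / (7(7z + 4)) = -50/(7(7z + 4)).
For z > 0 we have 7z + 4 > 7z, so |(-5z - 10)/(7z + 4) + 5/7| = 50/(7(7z + 4)) < 50/(7·7z) = (50/49)/z.
Thus |(-5z - 10)/(7z + 4) + 5/7| < ϵ whenever z > (50/49)/ϵ.
Take N_0 = (50/49)/ϵ. If z > N_0 then |(-5z - 10)/(7z + 4) + 5/7| < (50/49)/z < ϵ.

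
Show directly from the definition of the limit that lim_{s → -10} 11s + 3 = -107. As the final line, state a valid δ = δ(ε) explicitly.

δ = ε/11

Let ε > 0. We need δ > 0 so that 0 < |s + 10| < δ implies |(11s + 3) + 107| < ε.
Since (11s + 3) + 107 = 11(s + 10), we have |(11s + 3) + 107| = 11|s + 10|.
So 11|s + 10| < ε exactly when |s + 10| < ε/11.
Take δ = ε/11. If 0 < |s + 10| < δ then |(11s + 3) + 107| = 11|s + 10| < 11·(ε/11) = ε.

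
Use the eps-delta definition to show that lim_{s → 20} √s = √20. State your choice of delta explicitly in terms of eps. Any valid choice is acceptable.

delta = min(20, √20·eps)

Let eps > 0 be given. We want delta > 0 such that 0 < |s − 20| < delta implies |√s − √20| < eps.
Multiplying by the conjugate, |√s − √20| = |s − 20|/(√s + √20).
Restrict delta ≤ 20 so that |s − 20| < 20 forces s > 0, and then √s + √20 > √20.
Hence |√s − √20| < |s − 20|/√20, which is < eps once |s − 20| < √20·eps.
Take delta = min(20, √20·eps). If 0 < |s − 20| < delta then s > 0 and |√s − √20| < |s − 20|/√20 < eps.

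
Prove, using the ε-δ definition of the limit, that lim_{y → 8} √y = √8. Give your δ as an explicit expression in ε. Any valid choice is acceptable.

Let ε > 0. We want δ > 0 such that 0 < |y − 8| < δ implies |√y − √8| < ε.
Rationalise: √y − √8 = (y − 8)/(√y + √8), so |√y − √8| = |y − 8|/(√y + √8).
Restrict δ ≤ 8 so that |y − 8| < 8 forces y > 0, and then √y + √8 > √8.
Hence |√y − √8| < |y − 8|/√8, which is < ε once |y − 8| < √8·ε.
Take δ = min(8, √8·ε). If 0 < |y − 8| < δ then y > 0 and |√y − √8| < |y − 8|/√8 < ε.

δ = min(8, √8·ε)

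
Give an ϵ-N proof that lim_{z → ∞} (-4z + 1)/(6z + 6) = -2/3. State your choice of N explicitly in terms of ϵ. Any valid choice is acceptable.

Let ϵ > 0 be given. We seek N > 0 such that z > N implies |(-4z + 1)/(6z + 6) + 2/3| < ϵ.
(-4z + 1)/(6z + 6) + 2/3 = (6(-4z + 1) − (-4)(6z + 6)) / (6(6z + 6)) = 30/(6(6z + 6)).
For z > 0 we have 6z + 6 > 6z, so |(-4z + 1)/(6z + 6) + 2/3| = 30/(6(6z + 6)) < 30/(6·6z) = (5/6)/z.
Thus |(-4z + 1)/(6z + 6) + 2/3| < ϵ whenever z > (5/6)/ϵ.
Take N = (5/6)/ϵ. If z > N then |(-4z + 1)/(6z + 6) + 2/3| < (5/6)/z < ϵ.

N = (5/6)/ϵ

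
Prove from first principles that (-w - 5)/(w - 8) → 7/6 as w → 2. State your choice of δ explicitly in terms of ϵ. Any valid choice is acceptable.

Fix ϵ > 0. We want δ > 0 with 0 < |w − 2| < δ ⇒ |(-w - 5)/(w - 8) − (7/6)| < ϵ.
Combining over a common denominator, (-w - 5)/(w - 8) − (7/6) = [(-w - 5)·(-6) − (-7)·(w - 8)] / [(-6)·(w - 8)] = 13(w − 2) / ((-6)(w - 8)).
So |(-w - 5)/(w - 8) − (7/6)| = 13|w − 2| / (6·|w − 8|).
Restrict δ ≤ 3. Then |w − 2| < 3 gives |w − 8| = |(w − 2) + (-6)| ≥ 6 − 3 = 3.
Hence |(-w - 5)/(w - 8) − (7/6)| < 13|w − 2|/(6·3) = (13/18)|w − 2|, which is < ϵ once |w − 2| < (18/13)ϵ.
Take δ = min(3, (18/13)ϵ). Then 0 < |w − 2| < δ forces both bounds, so |(-w - 5)/(w - 8) − (7/6)| < ϵ.

δ = min(3, (18/13)ϵ)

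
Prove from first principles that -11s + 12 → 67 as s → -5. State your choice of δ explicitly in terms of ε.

Suppose ε > 0. We need δ > 0 so that 0 < |s + 5| < δ implies |(-11s + 12) − 67| < ε.
Since (-11s + 12) − 67 = -11(s + 5), we have |(-11s + 12) − 67| = 11|s + 5|.
Thus it suffices that |s + 5| < ε/11.
Take δ = ε/11. If 0 < |s + 5| < δ then |(-11s + 12) − 67| = 11|s + 5| < 11·(ε/11) = ε.

δ = ε/11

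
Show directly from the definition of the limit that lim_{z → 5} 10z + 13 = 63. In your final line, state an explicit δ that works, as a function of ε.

δ = ε/10

Let ε > 0 be given. We need δ > 0 so that 0 < |z − 5| < δ implies |(10z + 13) − 63| < ε.
|(10z + 13) − 63| = |10z - 50| = 10|z − 5|.
So 10|z − 5| < ε exactly when |z − 5| < ε/10.
Take δ = ε/10. If 0 < |z − 5| < δ then |(10z + 13) − 63| = 10|z − 5| < 10·(ε/10) = ε.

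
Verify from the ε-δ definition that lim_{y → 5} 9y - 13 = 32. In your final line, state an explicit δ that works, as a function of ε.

Suppose ε > 0. We need δ > 0 so that 0 < |y − 5| < δ implies |(9y - 13) − 32| < ε.
Since (9y - 13) − 32 = 9(y − 5), we have |(9y - 13) − 32| = 9|y − 5|.
So 9|y − 5| < ε exactly when |y − 5| < ε/9.
Choosing δ = ε/9 gives |(9y - 13) − 32| = 9|y − 5| < ε whenever |y − 5| < δ.

δ = ε/9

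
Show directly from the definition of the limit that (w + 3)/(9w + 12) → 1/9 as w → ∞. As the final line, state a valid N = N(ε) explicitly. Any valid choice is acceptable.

Let ε > 0. We seek N > 0 such that w > N implies |(w + 3)/(9w + 12) − (1/9)| < ε.
(w + 3)/(9w + 12) − (1/9) = (9(w + 3) − (9w + 12)) / (9(9w + 12)) = 15/(9(9w + 12)).
For w > 0 we have 9w + 12 > 9w, so |(w + 3)/(9w + 12) − (1/9)| = 15/(9(9w + 12)) < 15/(9·9w) = (5/27)/w.
Thus |(w + 3)/(9w + 12) − (1/9)| < ε whenever w > (5/27)/ε.
Take N = (5/27)/ε. If w > N then |(w + 3)/(9w + 12) − (1/9)| < (5/27)/w < ε.

N = (5/27)/ε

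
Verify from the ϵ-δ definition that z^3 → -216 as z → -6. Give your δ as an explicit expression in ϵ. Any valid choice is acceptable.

δ = min(1, ϵ/127)

Fix ϵ > 0. We seek δ > 0 with 0 < |z + 6| < δ ⇒ |z^3 + 216| < ϵ.
Factor: z^3 + 216 = (z + 6)(z^2 - 6z + 36), so |z^3 + 216| = |z + 6|·|z^2 - 6z + 36|.
Restrict δ ≤ 1. Then |z + 6| < 1 gives |z| < 7, so by the triangle inequality |z^2 - 6z + 36| ≤ 7^2 + 6·7 + 36 = 127.
Hence |z^3 + 216| ≤ 127|z + 6|, which is < ϵ once |z + 6| < ϵ/127.
Take δ = min(1, ϵ/127). If 0 < |z + 6| < δ then both bounds hold and |z^3 + 216| ≤ 127|z + 6| < 127·(ϵ/127) = ϵ.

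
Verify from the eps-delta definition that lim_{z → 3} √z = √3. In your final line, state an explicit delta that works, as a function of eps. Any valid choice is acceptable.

delta = min(3, √3·eps)

Suppose eps > 0. We want delta > 0 such that 0 < |z − 3| < delta implies |√z − √3| < eps.
Multiplying by the conjugate, |√z − √3| = |z − 3|/(√z + √3).
Restrict delta ≤ 3 so that |z − 3| < 3 forces z > 0, and then √z + √3 > √3.
Hence |√z − √3| < |z − 3|/√3, which is < eps once |z − 3| < √3·eps.
Take delta = min(3, √3·eps). If 0 < |z − 3| < delta then z > 0 and |√z − √3| < |z − 3|/√3 < eps.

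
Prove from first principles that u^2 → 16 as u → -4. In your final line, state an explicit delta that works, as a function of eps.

delta = min(2, eps/10)

Fix eps > 0. We seek delta > 0 with 0 < |u + 4| < delta ⇒ |u^2 − 16| < eps.
Factor: u^2 − 16 = (u + 4)(u - 4), so |u^2 − 16| = |u + 4|·|u - 4|.
Impose delta ≤ 2 so that |u| < 6; then |u - 4| ≤ 10.
Hence |u^2 − 16| ≤ 10|u + 4|, which is < eps once |u + 4| < eps/10.
Take delta = min(2, eps/10). If 0 < |u + 4| < delta then both bounds hold and |u^2 − 16| ≤ 10|u + 4| < 10·(eps/10) = eps.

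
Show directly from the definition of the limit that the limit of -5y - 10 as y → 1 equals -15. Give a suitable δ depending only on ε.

Let ε > 0 be given. We need δ > 0 so that 0 < |y − 1| < δ implies |(-5y - 10) + 15| < ε.
|(-5y - 10) + 15| = |-5y + 5| = 5|y − 1|.
Thus it suffices that |y − 1| < ε/5.
Take δ = ε/5. If 0 < |y − 1| < δ then |(-5y - 10) + 15| = 5|y − 1| < 5·(ε/5) = ε.

δ = ε/5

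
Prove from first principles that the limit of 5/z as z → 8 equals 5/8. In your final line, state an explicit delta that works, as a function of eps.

Let eps > 0. We seek delta > 0 such that 0 < |z − 8| < delta implies |5/z − (5/8)| < eps.
|5/z − (5/8)| = 5·|8 − z|/(8·|z|) = 5|z − 8|/(8|z|).
Require delta ≤ 4 so that |z| > 8 − 4 = 4, hence 8|z| > 32.
Then |5/z − (5/8)| < 5|z − 8|/32, which is < eps when |z − 8| < (32/5)eps.
Take delta = min(4, (32/5)eps). Then 0 < |z − 8| < delta gives both |z − 8| < 4 and |z − 8| < (32/5)eps, so |5/z − (5/8)| < eps.

delta = min(4, (32/5)eps)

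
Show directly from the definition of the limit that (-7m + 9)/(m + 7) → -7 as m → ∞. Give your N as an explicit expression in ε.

N = 58/ε

Let ε > 0. For m ≥ 1, |(-7m + 9)/(m + 7) + 7| = |58|/((m + 7)) = 58/((m + 7)).
Since m + 7 ≥ m for m ≥ 1, this is ≤ 58/(m) = 58/m.
So |(-7m + 9)/(m + 7) + 7| < ε whenever m > 58/ε.
Take N = 58/ε. If m > N then |(-7m + 9)/(m + 7) + 7| ≤ 58/m < ε.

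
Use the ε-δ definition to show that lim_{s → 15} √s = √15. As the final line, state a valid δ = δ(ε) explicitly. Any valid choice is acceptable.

δ = min(15, √15·ε)

Fix ε > 0. We want δ > 0 such that 0 < |s − 15| < δ implies |√s − √15| < ε.
Multiplying by the conjugate, |√s − √15| = |s − 15|/(√s + √15).
Restrict δ ≤ 15 so that |s − 15| < 15 forces s > 0, and then √s + √15 > √15.
Hence |√s − √15| < |s − 15|/√15, which is < ε once |s − 15| < √15·ε.
Take δ = min(15, √15·ε). If 0 < |s − 15| < δ then s > 0 and |√s − √15| < |s − 15|/√15 < ε.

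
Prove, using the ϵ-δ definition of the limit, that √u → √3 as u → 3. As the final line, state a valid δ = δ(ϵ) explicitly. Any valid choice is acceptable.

δ = min(3, √3·ϵ)

Fix ϵ > 0. We want δ > 0 such that 0 < |u − 3| < δ implies |√u − √3| < ϵ.
Multiplying by the conjugate, |√u − √3| = |u − 3|/(√u + √3).
Restrict δ ≤ 3 so that |u − 3| < 3 forces u > 0, and then √u + √3 > √3.
Hence |√u − √3| < |u − 3|/√3, which is < ϵ once |u − 3| < √3·ϵ.
Take δ = min(3, √3·ϵ). If 0 < |u − 3| < δ then u > 0 and |√u − √3| < |u − 3|/√3 < ϵ.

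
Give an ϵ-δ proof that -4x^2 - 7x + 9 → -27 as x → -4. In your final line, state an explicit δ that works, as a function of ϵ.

δ = min(2, ϵ/33)

Let ϵ > 0 be given. We want δ > 0 such that 0 < |x + 4| < δ implies |(-4x^2 - 7x + 9) + 27| < ϵ.
(-4x^2 - 7x + 9) + 27 = -4x^2 - 7x + 36 = (x + 4)(-4x + 9).
So |(-4x^2 - 7x + 9) + 27| = |x + 4|·|-4x + 9|.
Assume first that |x + 4| < 2, so |x| < 6. Then |-4x + 9| ≤ 4·6 + 9 = 33.
Hence |(-4x^2 - 7x + 9) + 27| ≤ 33|x + 4| < ϵ provided |x + 4| < ϵ/33.
Take δ = min(2, ϵ/33). Then 0 < |x + 4| < δ gives both |x + 4| < 2 and |x + 4| < ϵ/33, so |(-4x^2 - 7x + 9) + 27| < ϵ.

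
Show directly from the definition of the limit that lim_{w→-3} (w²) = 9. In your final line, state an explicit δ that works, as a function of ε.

δ = min(1, ε/7)

Suppose ε > 0. We seek δ > 0 with 0 < |w + 3| < δ ⇒ |w² − 9| < ε.
Factor: w² − 9 = (w + 3)(w - 3), so |w² − 9| = |w + 3|·|w - 3|.
Impose δ ≤ 1 so that |w| < 4; then |w - 3| ≤ 7.
Hence |w² − 9| ≤ 7|w + 3|, which is < ε once |w + 3| < ε/7.
Take δ = min(1, ε/7). If 0 < |w + 3| < δ then both bounds hold and |w² − 9| ≤ 7|w + 3| < 7·(ε/7) = ε.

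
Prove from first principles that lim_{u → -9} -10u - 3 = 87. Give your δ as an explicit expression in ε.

Suppose ε > 0. We need δ > 0 so that 0 < |u + 9| < δ implies |(-10u - 3) − 87| < ε.
Since (-10u - 3) − 87 = -10(u + 9), we have |(-10u - 3) − 87| = 10|u + 9|.
Thus it suffices that |u + 9| < ε/10.
Take δ = ε/10. If 0 < |u + 9| < δ then |(-10u - 3) − 87| = 10|u + 9| < 10·(ε/10) = ε.

δ = ε/10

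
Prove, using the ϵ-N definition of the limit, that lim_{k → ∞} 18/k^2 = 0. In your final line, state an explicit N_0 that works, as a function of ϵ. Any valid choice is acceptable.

N_0 = (18/ϵ)^{1/2}

Fix ϵ > 0. For k ≥ 1, |18/k^2 − 0| = 18/k^2.
18/k^2 < ϵ ⇔ k^2 > 18/ϵ ⇔ k > (18/ϵ)^{1/2}.
Take N_0 = (18/ϵ)^{1/2}. Then k > N_0 implies 18/k^2 < ϵ.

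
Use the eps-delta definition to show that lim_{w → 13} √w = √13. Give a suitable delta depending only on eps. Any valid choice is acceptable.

delta = min(13, √13·eps)

Fix eps > 0. We want delta > 0 such that 0 < |w − 13| < delta implies |√w − √13| < eps.
Rationalise: √w − √13 = (w − 13)/(√w + √13), so |√w − √13| = |w − 13|/(√w + √13).
Restrict delta ≤ 13 so that |w − 13| < 13 forces w > 0, and then √w + √13 > √13.
Hence |√w − √13| < |w − 13|/√13, which is < eps once |w − 13| < √13·eps.
Take delta = min(13, √13·eps). If 0 < |w − 13| < delta then w > 0 and |√w − √13| < |w − 13|/√13 < eps.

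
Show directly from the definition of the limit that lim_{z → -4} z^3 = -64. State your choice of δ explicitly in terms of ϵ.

δ = min(1, ϵ/61)

Fix ϵ > 0. We seek δ > 0 with 0 < |z + 4| < δ ⇒ |z^3 + 64| < ϵ.
Factor: z^3 + 64 = (z + 4)(z^2 - 4z + 16), so |z^3 + 64| = |z + 4|·|z^2 - 4z + 16|.
Impose δ ≤ 1 so that |z| < 5; then |z^2 - 4z + 16| ≤ 61.
Hence |z^3 + 64| ≤ 61|z + 4|, which is < ϵ once |z + 4| < ϵ/61.
Take δ = min(1, ϵ/61). If 0 < |z + 4| < δ then both bounds hold and |z^3 + 64| ≤ 61|z + 4| < 61·(ϵ/61) = ϵ.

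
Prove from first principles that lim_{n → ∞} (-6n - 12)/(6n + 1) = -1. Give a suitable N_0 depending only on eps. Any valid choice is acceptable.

N_0 = (11/6)/eps

Let eps > 0. For n ≥ 1, |(-6n - 12)/(6n + 1) + 1| = |-66|/(6(6n + 1)) = 66/(6(6n + 1)).
Since 6n + 1 ≥ 6n for n ≥ 1, this is ≤ 66/(6·6n) = (11/6)/n.
So |(-6n - 12)/(6n + 1) + 1| < eps whenever n > (11/6)/eps.
Take N_0 = (11/6)/eps. If n > N_0 then |(-6n - 12)/(6n + 1) + 1| ≤ (11/6)/n < eps.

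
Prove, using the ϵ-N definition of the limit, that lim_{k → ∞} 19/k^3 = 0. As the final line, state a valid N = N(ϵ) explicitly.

N = (19/ϵ)^{1/3}

Fix ϵ > 0. For k ≥ 1, |19/k^3 − 0| = 19/k^3.
19/k^3 < ϵ ⇔ k^3 > 19/ϵ ⇔ k > (19/ϵ)^{1/3}.
Take N = (19/ϵ)^{1/3}. Then k > N implies 19/k^3 < ϵ.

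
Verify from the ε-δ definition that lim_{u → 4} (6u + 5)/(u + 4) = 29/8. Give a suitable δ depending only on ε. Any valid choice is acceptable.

Suppose ε > 0. We want δ > 0 with 0 < |u − 4| < δ ⇒ |(6u + 5)/(u + 4) − (29/8)| < ε.
Combining over a common denominator, (6u + 5)/(u + 4) − (29/8) = [(6u + 5)·8 − 29·(u + 4)] / [8·(u + 4)] = 19(u − 4) / (8(u + 4)).
So |(6u + 5)/(u + 4) − (29/8)| = 19|u − 4| / (8·|u + 4|).
Restrict δ ≤ 4. Then |u − 4| < 4 gives |u + 4| = |(u − 4) + 8| ≥ 8 − 4 = 4.
Hence |(6u + 5)/(u + 4) − (29/8)| < 19|u − 4|/(8·4) = (19/32)|u − 4|, which is < ε once |u − 4| < (32/19)ε.
Take δ = min(4, (32/19)ε). Then 0 < |u − 4| < δ forces both bounds, so |(6u + 5)/(u + 4) − (29/8)| < ε.

δ = min(4, (32/19)ε)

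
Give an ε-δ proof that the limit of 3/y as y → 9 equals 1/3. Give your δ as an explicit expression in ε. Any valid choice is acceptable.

Let ε > 0. We seek δ > 0 such that 0 < |y − 9| < δ implies |3/y − (1/3)| < ε.
|3/y − (1/3)| = 3·|9 − y|/(9·|y|) = 3|y − 9|/(9|y|).
Restrict δ ≤ 9/2. Then |y − 9| < 9/2 gives |y| > 9/2, so 9|y| > 81/2.
Then |3/y − (1/3)| < 3|y − 9|/(81/2), which is < ε when |y − 9| < (27/2)ε.
Take δ = min(9/2, (27/2)ε). Then 0 < |y − 9| < δ gives both |y − 9| < 9/2 and |y − 9| < (27/2)ε, so |3/y − (1/3)| < ε.

δ = min(9/2, (27/2)ε)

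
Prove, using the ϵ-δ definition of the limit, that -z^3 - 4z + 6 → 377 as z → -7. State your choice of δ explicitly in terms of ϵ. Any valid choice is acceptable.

Fix ϵ > 0. We want δ > 0 such that 0 < |z + 7| < δ implies |(-z^3 - 4z + 6) − 377| < ϵ.
(-z^3 - 4z + 6) − 377 = -z^3 - 4z - 371 = (z + 7)(-z^2 + 7z - 53).
So |(-z^3 - 4z + 6) − 377| = |z + 7|·|-z^2 + 7z - 53|.
Require δ ≤ 1. Then |z + 7| < 1 gives |z| < 8, and by the triangle inequality |-z^2 + 7z - 53| ≤ 8^2 + 7·8 + 53 = 173.
Hence |(-z^3 - 4z + 6) − 377| ≤ 173|z + 7| < ϵ provided |z + 7| < ϵ/173.
Take δ = min(1, ϵ/173). Then 0 < |z + 7| < δ gives both |z + 7| < 1 and |z + 7| < ϵ/173, so |(-z^3 - 4z + 6) − 377| < ϵ.

δ = min(1, ϵ/173)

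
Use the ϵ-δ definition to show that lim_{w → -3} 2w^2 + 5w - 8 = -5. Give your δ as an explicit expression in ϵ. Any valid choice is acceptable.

Let ϵ > 0. We want δ > 0 such that 0 < |w + 3| < δ implies |(2w^2 + 5w - 8) + 5| < ϵ.
(2w^2 + 5w - 8) + 5 = 2w^2 + 5w - 3 = (w + 3)(2w - 1).
So |(2w^2 + 5w - 8) + 5| = |w + 3|·|2w - 1|.
Require δ ≤ 1. Then |w + 3| < 1 gives |w| < 4, and by the triangle inequality |2w - 1| ≤ 2·4 + 1 = 9.
Hence |(2w^2 + 5w - 8) + 5| ≤ 9|w + 3| < ϵ provided |w + 3| < ϵ/9.
Choosing δ = min(1, ϵ/9) ensures both conditions, hence |(2w^2 + 5w - 8) + 5| < ϵ.

δ = min(1, ϵ/9)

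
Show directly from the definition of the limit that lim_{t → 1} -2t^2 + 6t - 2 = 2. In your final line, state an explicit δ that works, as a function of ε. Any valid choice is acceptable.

Fix ε > 0. We want δ > 0 such that 0 < |t − 1| < δ implies |(-2t^2 + 6t - 2) − 2| < ε.
(-2t^2 + 6t - 2) − 2 = -2t^2 + 6t - 4 = (t − 1)(-2t + 4).
So |(-2t^2 + 6t - 2) − 2| = |t − 1|·|-2t + 4|.
Require δ ≤ 2. Then |t − 1| < 2 gives |t| < 3, and by the triangle inequality |-2t + 4| ≤ 2·3 + 4 = 10.
Hence |(-2t^2 + 6t - 2) − 2| ≤ 10|t − 1| < ε provided |t − 1| < ε/10.
Choosing δ = min(2, ε/10) ensures both conditions, hence |(-2t^2 + 6t - 2) − 2| < ε.

δ = min(2, ε/10)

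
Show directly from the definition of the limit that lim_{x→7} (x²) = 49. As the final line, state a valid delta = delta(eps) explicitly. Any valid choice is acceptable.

delta = min(1, eps/15)

Let eps > 0. We seek delta > 0 with 0 < |x − 7| < delta ⇒ |x² − 49| < eps.
Factor: x² − 49 = (x − 7)(x + 7), so |x² − 49| = |x − 7|·|x + 7|.
Restrict delta ≤ 1. Then |x − 7| < 1 gives |x| < 8, so by the triangle inequality |x + 7| ≤ 8 + 7 = 15.
Hence |x² − 49| ≤ 15|x − 7|, which is < eps once |x − 7| < eps/15.
Take delta = min(1, eps/15). If 0 < |x − 7| < delta then both bounds hold and |x² − 49| ≤ 15|x − 7| < 15·(eps/15) = eps.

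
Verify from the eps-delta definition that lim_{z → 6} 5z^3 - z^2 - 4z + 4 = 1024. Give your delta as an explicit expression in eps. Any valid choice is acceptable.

Suppose eps > 0. We want delta > 0 such that 0 < |z − 6| < delta implies |(5z^3 - z^2 - 4z + 4) − 1024| < eps.
(5z^3 - z^2 - 4z + 4) − 1024 = 5z^3 - z^2 - 4z - 1020 = (z − 6)(5z^2 + 29z + 170).
So |(5z^3 - z^2 - 4z + 4) − 1024| = |z − 6|·|5z^2 + 29z + 170|.
Require delta ≤ 1. Then |z − 6| < 1 gives |z| < 7, and by the triangle inequality |5z^2 + 29z + 170| ≤ 5·7^2 + 29·7 + 170 = 618.
Hence |(5z^3 - z^2 - 4z + 4) − 1024| ≤ 618|z − 6| < eps provided |z − 6| < eps/618.
Choosing delta = min(1, eps/618) ensures both conditions, hence |(5z^3 - z^2 - 4z + 4) − 1024| < eps.

delta = min(1, eps/618)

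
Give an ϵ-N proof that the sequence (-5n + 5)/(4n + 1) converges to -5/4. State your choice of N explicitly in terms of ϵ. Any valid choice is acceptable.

N = (25/16)/ϵ

Suppose ϵ > 0. For n ≥ 1, |(-5n + 5)/(4n + 1) + 5/4| = |25|/(4(4n + 1)) = 25/(4(4n + 1)).
Since 4n + 1 ≥ 4n for n ≥ 1, this is ≤ 25/(4·4n) = (25/16)/n.
So |(-5n + 5)/(4n + 1) + 5/4| < ϵ whenever n > (25/16)/ϵ.
Take N = (25/16)/ϵ. If n > N then |(-5n + 5)/(4n + 1) + 5/4| ≤ (25/16)/n < ϵ.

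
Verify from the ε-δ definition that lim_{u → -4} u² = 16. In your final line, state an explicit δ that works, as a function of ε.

δ = min(2, ε/10)

Suppose ε > 0. We seek δ > 0 with 0 < |u + 4| < δ ⇒ |u² − 16| < ε.
Factor: u² − 16 = (u + 4)(u - 4), so |u² − 16| = |u + 4|·|u - 4|.
Impose δ ≤ 2 so that |u| < 6; then |u - 4| ≤ 10.
Hence |u² − 16| ≤ 10|u + 4|, which is < ε once |u + 4| < ε/10.
Take δ = min(2, ε/10). If 0 < |u + 4| < δ then both bounds hold and |u² − 16| ≤ 10|u + 4| < 10·(ε/10) = ε.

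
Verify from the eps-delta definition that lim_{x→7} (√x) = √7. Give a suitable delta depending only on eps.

delta = min(7, √7·eps)

Suppose eps > 0. We want delta > 0 such that 0 < |x − 7| < delta implies |√x − √7| < eps.
Multiplying by the conjugate, |√x − √7| = |x − 7|/(√x + √7).
Restrict delta ≤ 7 so that |x − 7| < 7 forces x > 0, and then √x + √7 > √7.
Hence |√x − √7| < |x − 7|/√7, which is < eps once |x − 7| < √7·eps.
Take delta = min(7, √7·eps). If 0 < |x − 7| < delta then x > 0 and |√x − √7| < |x − 7|/√7 < eps.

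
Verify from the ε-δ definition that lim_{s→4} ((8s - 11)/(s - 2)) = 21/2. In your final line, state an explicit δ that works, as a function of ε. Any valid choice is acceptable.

Let ε > 0. We want δ > 0 with 0 < |s − 4| < δ ⇒ |(8s - 11)/(s - 2) − (21/2)| < ε.
Combining over a common denominator, (8s - 11)/(s - 2) − (21/2) = [(8s - 11)·2 − 21·(s - 2)] / [2·(s - 2)] = -5(s − 4) / (2(s - 2)).
So |(8s - 11)/(s - 2) − (21/2)| = 5|s − 4| / (2·|s − 2|).
Restrict δ ≤ 1. Then |s − 4| < 1 gives |s − 2| = |(s − 4) + 2| ≥ 2 − 1 = 1.
Hence |(8s - 11)/(s - 2) − (21/2)| < 5|s − 4|/(2·1) = (5/2)|s − 4|, which is < ε once |s − 4| < (2/5)ε.
Take δ = min(1, (2/5)ε). Then 0 < |s − 4| < δ forces both bounds, so |(8s - 11)/(s - 2) − (21/2)| < ε.

δ = min(1, (2/5)ε)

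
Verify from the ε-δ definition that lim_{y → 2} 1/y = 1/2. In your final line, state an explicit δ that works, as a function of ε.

δ = min(1, 2ε)

Fix ε > 0. We seek δ > 0 such that 0 < |y − 2| < δ implies |1/y − (1/2)| < ε.
|1/y − (1/2)| = |2 − y|/(2·|y|) = |y − 2|/(2|y|).
Restrict δ ≤ 1. Then |y − 2| < 1 gives |y| > 1, so 2|y| > 2.
Then |1/y − (1/2)| < |y − 2|/2, which is < ε when |y − 2| < 2ε.
Take δ = min(1, 2ε). Then 0 < |y − 2| < δ gives both |y − 2| < 1 and |y − 2| < 2ε, so |1/y − (1/2)| < ε.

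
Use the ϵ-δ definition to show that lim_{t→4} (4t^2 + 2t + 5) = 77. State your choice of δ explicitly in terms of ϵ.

δ = min(1, ϵ/38)

Let ϵ > 0 be given. We want δ > 0 such that 0 < |t − 4| < δ implies |(4t^2 + 2t + 5) − 77| < ϵ.
(4t^2 + 2t + 5) − 77 = 4t^2 + 2t - 72 = (t − 4)(4t + 18).
So |(4t^2 + 2t + 5) − 77| = |t − 4|·|4t + 18|.
Require δ ≤ 1. Then |t − 4| < 1 gives |t| < 5, and by the triangle inequality |4t + 18| ≤ 4·5 + 18 = 38.
Hence |(4t^2 + 2t + 5) − 77| ≤ 38|t − 4| < ϵ provided |t − 4| < ϵ/38.
Choosing δ = min(1, ϵ/38) ensures both conditions, hence |(4t^2 + 2t + 5) − 77| < ϵ.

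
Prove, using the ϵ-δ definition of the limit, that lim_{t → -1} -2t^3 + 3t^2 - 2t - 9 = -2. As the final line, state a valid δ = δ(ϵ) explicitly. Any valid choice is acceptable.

Let ϵ > 0 be given. We want δ > 0 such that 0 < |t + 1| < δ implies |(-2t^3 + 3t^2 - 2t - 9) + 2| < ϵ.
(-2t^3 + 3t^2 - 2t - 9) + 2 = -2t^3 + 3t^2 - 2t - 7 = (t + 1)(-2t^2 + 5t - 7).
So |(-2t^3 + 3t^2 - 2t - 9) + 2| = |t + 1|·|-2t^2 + 5t - 7|.
Assume first that |t + 1| < 1, so |t| < 2. Then |-2t^2 + 5t - 7| ≤ 2·2^2 + 5·2 + 7 = 25.
Hence |(-2t^3 + 3t^2 - 2t - 9) + 2| ≤ 25|t + 1| < ϵ provided |t + 1| < ϵ/25.
Choosing δ = min(1, ϵ/25) ensures both conditions, hence |(-2t^3 + 3t^2 - 2t - 9) + 2| < ϵ.

δ = min(1, ϵ/25)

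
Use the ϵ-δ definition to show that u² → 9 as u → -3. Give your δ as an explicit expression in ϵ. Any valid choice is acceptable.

δ = min(2, ϵ/8)

Let ϵ > 0. We seek δ > 0 with 0 < |u + 3| < δ ⇒ |u² − 9| < ϵ.
Factor: u² − 9 = (u + 3)(u - 3), so |u² − 9| = |u + 3|·|u - 3|.
Impose δ ≤ 2 so that |u| < 5; then |u - 3| ≤ 8.
Hence |u² − 9| ≤ 8|u + 3|, which is < ϵ once |u + 3| < ϵ/8.
Take δ = min(2, ϵ/8). If 0 < |u + 3| < δ then both bounds hold and |u² − 9| ≤ 8|u + 3| < 8·(ϵ/8) = ϵ.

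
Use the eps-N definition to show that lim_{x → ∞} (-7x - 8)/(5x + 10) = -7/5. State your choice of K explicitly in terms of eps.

K = (6/5)/eps

Fix eps > 0. We seek K > 0 such that x > K implies |(-7x - 8)/(5x + 10) + 7/5| < eps.
(-7x - 8)/(5x + 10) + 7/5 = (5(-7x - 8) − (-7)(5x + 10)) / (5(5x + 10)) = 30/(5(5x + 10)).
For x > 0 we have 5x + 10 > 5x, so |(-7x - 8)/(5x + 10) + 7/5| = 30/(5(5x + 10)) < 30/(5·5x) = (6/5)/x.
Thus |(-7x - 8)/(5x + 10) + 7/5| < eps whenever x > (6/5)/eps.
Take K = (6/5)/eps. If x > K then |(-7x - 8)/(5x + 10) + 7/5| < (6/5)/x < eps.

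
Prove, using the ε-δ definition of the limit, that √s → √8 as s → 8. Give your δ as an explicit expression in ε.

Fix ε > 0. We want δ > 0 such that 0 < |s − 8| < δ implies |√s − √8| < ε.
Rationalise: √s − √8 = (s − 8)/(√s + √8), so |√s − √8| = |s − 8|/(√s + √8).
Restrict δ ≤ 8 so that |s − 8| < 8 forces s > 0, and then √s + √8 > √8.
Hence |√s − √8| < |s − 8|/√8, which is < ε once |s − 8| < √8·ε.
Take δ = min(8, √8·ε). If 0 < |s − 8| < δ then s > 0 and |√s − √8| < |s − 8|/√8 < ε.

δ = min(8, √8·ε)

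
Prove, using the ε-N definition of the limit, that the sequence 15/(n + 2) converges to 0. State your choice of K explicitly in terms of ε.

K = 15/ε

Suppose ε > 0. For n ≥ 1, |15/(n + 2) − 0| = 15/(n + 2) ≤ 15/n.
We need 15/n < ε, i.e. n > 15/ε.
Take K = 15/ε. If n > K then |15/(n + 2)| ≤ 15/n < ε.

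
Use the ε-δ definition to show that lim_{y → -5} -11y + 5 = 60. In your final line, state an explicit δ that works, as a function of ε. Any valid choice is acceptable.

δ = ε/11

Let ε > 0 be given. We need δ > 0 so that 0 < |y + 5| < δ implies |(-11y + 5) − 60| < ε.
|(-11y + 5) − 60| = |-11y - 55| = 11|y + 5|.
So 11|y + 5| < ε exactly when |y + 5| < ε/11.
Choosing δ = ε/11 gives |(-11y + 5) − 60| = 11|y + 5| < ε whenever |y + 5| < δ.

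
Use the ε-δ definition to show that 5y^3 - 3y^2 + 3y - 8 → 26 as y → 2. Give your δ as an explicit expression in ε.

δ = min(1, ε/83)

Let ε > 0. We want δ > 0 such that 0 < |y − 2| < δ implies |(5y^3 - 3y^2 + 3y - 8) − 26| < ε.
(5y^3 - 3y^2 + 3y - 8) − 26 = 5y^3 - 3y^2 + 3y - 34 = (y − 2)(5y^2 + 7y + 17).
So |(5y^3 - 3y^2 + 3y - 8) − 26| = |y − 2|·|5y^2 + 7y + 17|.
Assume first that |y − 2| < 1, so |y| < 3. Then |5y^2 + 7y + 17| ≤ 5·3^2 + 7·3 + 17 = 83.
Hence |(5y^3 - 3y^2 + 3y - 8) − 26| ≤ 83|y − 2| < ε provided |y − 2| < ε/83.
Choosing δ = min(1, ε/83) ensures both conditions, hence |(5y^3 - 3y^2 + 3y - 8) − 26| < ε.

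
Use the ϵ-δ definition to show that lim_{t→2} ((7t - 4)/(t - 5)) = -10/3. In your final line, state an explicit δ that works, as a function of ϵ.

δ = min(3/2, (9/62)ϵ)

Let ϵ > 0 be given. We want δ > 0 with 0 < |t − 2| < δ ⇒ |(7t - 4)/(t - 5) + 10/3| < ϵ.
Combining over a common denominator, (7t - 4)/(t - 5) + 10/3 = [(7t - 4)·(-3) − 10·(t - 5)] / [(-3)·(t - 5)] = -31(t − 2) / ((-3)(t - 5)).
So |(7t - 4)/(t - 5) + 10/3| = 31|t − 2| / (3·|t − 5|).
Restrict δ ≤ 3/2. Then |t − 2| < 3/2 gives |t − 5| = |(t − 2) + (-3)| ≥ 3 − 3/2 = 3/2.
Hence |(7t - 4)/(t - 5) + 10/3| < 31|t − 2|/(3·(3/2)) = (62/9)|t − 2|, which is < ϵ once |t − 2| < (9/62)ϵ.
Take δ = min(3/2, (9/62)ϵ). Then 0 < |t − 2| < δ forces both bounds, so |(7t - 4)/(t - 5) + 10/3| < ϵ.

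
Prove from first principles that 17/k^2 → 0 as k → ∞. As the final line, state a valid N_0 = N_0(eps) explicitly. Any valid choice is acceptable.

N_0 = (17/eps)^{1/2}

Suppose eps > 0. For k ≥ 1, |17/k^2 − 0| = 17/k^2.
17/k^2 < eps ⇔ k^2 > 17/eps ⇔ k > (17/eps)^{1/2}.
Take N_0 = (17/eps)^{1/2}. Then k > N_0 implies 17/k^2 < eps.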